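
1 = 1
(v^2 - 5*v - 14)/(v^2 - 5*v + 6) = (v^2 - 5*v - 14)/(v^2 - 5*v + 6)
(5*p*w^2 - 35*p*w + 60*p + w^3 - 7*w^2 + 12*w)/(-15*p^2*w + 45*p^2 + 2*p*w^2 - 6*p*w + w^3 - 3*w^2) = (4 - w)/(3*p - w)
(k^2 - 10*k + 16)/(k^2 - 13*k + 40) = (k - 2)/(k - 5)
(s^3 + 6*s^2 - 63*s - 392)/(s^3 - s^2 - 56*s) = (s + 7)/s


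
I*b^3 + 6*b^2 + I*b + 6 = (b - 6*I)*(b + I)*(I*b + 1)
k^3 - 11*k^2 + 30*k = k*(k - 6)*(k - 5)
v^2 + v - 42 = (v - 6)*(v + 7)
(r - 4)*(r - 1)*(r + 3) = r^3 - 2*r^2 - 11*r + 12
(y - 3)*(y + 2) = y^2 - y - 6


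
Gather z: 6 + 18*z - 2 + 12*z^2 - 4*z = 12*z^2 + 14*z + 4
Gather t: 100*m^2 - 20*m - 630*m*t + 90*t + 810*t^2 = 100*m^2 - 20*m + 810*t^2 + t*(90 - 630*m)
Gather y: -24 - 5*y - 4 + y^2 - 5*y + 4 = y^2 - 10*y - 24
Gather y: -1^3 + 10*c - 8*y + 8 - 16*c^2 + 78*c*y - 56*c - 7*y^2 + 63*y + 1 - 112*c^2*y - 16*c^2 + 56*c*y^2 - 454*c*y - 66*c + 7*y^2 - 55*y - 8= -32*c^2 + 56*c*y^2 - 112*c + y*(-112*c^2 - 376*c)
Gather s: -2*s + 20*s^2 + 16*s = 20*s^2 + 14*s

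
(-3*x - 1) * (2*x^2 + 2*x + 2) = -6*x^3 - 8*x^2 - 8*x - 2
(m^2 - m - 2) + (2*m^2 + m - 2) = 3*m^2 - 4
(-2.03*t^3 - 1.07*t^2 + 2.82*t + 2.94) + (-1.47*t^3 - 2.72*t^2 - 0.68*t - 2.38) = -3.5*t^3 - 3.79*t^2 + 2.14*t + 0.56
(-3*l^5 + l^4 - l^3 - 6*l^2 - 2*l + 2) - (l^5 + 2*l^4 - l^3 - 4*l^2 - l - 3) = -4*l^5 - l^4 - 2*l^2 - l + 5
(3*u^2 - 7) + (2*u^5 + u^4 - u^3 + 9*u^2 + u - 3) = 2*u^5 + u^4 - u^3 + 12*u^2 + u - 10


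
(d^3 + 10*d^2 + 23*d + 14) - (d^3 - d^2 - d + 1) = 11*d^2 + 24*d + 13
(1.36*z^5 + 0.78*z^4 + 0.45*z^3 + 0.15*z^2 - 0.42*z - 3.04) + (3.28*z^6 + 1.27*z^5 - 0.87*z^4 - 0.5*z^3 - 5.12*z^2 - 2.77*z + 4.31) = 3.28*z^6 + 2.63*z^5 - 0.09*z^4 - 0.05*z^3 - 4.97*z^2 - 3.19*z + 1.27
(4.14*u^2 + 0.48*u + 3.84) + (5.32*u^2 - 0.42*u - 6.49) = 9.46*u^2 + 0.06*u - 2.65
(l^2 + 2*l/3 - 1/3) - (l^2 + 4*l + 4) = -10*l/3 - 13/3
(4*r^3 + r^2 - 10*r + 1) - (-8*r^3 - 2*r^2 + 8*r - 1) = 12*r^3 + 3*r^2 - 18*r + 2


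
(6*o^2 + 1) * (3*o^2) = 18*o^4 + 3*o^2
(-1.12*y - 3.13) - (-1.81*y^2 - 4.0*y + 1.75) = 1.81*y^2 + 2.88*y - 4.88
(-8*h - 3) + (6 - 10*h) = 3 - 18*h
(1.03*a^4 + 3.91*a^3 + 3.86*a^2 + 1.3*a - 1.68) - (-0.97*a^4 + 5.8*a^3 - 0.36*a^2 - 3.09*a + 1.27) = 2.0*a^4 - 1.89*a^3 + 4.22*a^2 + 4.39*a - 2.95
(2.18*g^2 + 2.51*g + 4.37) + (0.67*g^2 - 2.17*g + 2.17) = 2.85*g^2 + 0.34*g + 6.54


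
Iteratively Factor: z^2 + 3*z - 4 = (z - 1)*(z + 4)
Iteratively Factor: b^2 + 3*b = (b)*(b + 3)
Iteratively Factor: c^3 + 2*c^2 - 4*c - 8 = (c - 2)*(c^2 + 4*c + 4) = (c - 2)*(c + 2)*(c + 2)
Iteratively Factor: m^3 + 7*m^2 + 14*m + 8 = (m + 2)*(m^2 + 5*m + 4) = (m + 1)*(m + 2)*(m + 4)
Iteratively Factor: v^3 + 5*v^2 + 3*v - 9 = (v + 3)*(v^2 + 2*v - 3) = (v - 1)*(v + 3)*(v + 3)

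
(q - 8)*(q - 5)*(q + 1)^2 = q^4 - 11*q^3 + 15*q^2 + 67*q + 40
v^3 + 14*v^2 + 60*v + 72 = (v + 2)*(v + 6)^2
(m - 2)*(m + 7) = m^2 + 5*m - 14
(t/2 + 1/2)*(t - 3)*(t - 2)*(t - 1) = t^4/2 - 5*t^3/2 + 5*t^2/2 + 5*t/2 - 3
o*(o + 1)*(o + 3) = o^3 + 4*o^2 + 3*o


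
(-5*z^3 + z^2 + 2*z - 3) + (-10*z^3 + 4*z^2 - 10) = -15*z^3 + 5*z^2 + 2*z - 13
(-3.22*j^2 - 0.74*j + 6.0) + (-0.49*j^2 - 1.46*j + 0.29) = -3.71*j^2 - 2.2*j + 6.29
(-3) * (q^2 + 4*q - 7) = -3*q^2 - 12*q + 21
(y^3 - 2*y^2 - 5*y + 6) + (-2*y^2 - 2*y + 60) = y^3 - 4*y^2 - 7*y + 66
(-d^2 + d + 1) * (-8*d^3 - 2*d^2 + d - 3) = 8*d^5 - 6*d^4 - 11*d^3 + 2*d^2 - 2*d - 3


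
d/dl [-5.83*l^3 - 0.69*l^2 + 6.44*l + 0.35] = -17.49*l^2 - 1.38*l + 6.44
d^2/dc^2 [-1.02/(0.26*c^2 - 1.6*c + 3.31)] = (0.137904*c^2 - 0.84864*c - 1.02*(0.52*c - 1.6)*(1.04*c - 3.2) + 1.755624)/(0.26*c^2 - 1.6*c + 3.31)^3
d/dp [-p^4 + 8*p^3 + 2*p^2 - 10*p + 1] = -4*p^3 + 24*p^2 + 4*p - 10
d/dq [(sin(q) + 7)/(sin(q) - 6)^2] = -(sin(q) + 20)*cos(q)/(sin(q) - 6)^3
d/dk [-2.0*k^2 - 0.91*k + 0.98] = -4.0*k - 0.91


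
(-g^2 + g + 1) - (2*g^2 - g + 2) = -3*g^2 + 2*g - 1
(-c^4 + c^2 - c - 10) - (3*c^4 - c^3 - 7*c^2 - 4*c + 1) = -4*c^4 + c^3 + 8*c^2 + 3*c - 11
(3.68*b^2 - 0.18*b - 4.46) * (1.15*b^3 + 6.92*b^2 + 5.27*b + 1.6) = 4.232*b^5 + 25.2586*b^4 + 13.019*b^3 - 25.9238*b^2 - 23.7922*b - 7.136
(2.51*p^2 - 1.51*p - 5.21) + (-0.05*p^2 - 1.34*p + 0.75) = 2.46*p^2 - 2.85*p - 4.46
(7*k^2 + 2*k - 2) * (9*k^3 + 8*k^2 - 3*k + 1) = 63*k^5 + 74*k^4 - 23*k^3 - 15*k^2 + 8*k - 2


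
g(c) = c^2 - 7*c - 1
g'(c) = 2*c - 7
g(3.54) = -13.25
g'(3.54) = 0.08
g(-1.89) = 15.80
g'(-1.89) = -10.78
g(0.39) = -3.58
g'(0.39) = -6.22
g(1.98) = -10.94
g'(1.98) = -3.04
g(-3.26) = 32.45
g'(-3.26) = -13.52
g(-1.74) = 14.21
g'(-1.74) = -10.48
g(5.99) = -7.05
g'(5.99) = 4.98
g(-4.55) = 51.55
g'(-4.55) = -16.10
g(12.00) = 59.00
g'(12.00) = 17.00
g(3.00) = -13.00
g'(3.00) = -1.00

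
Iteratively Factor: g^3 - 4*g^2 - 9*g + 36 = (g - 4)*(g^2 - 9) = (g - 4)*(g + 3)*(g - 3)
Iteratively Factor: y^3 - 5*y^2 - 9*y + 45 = (y - 5)*(y^2 - 9) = (y - 5)*(y - 3)*(y + 3)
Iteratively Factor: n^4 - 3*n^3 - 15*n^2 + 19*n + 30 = (n + 3)*(n^3 - 6*n^2 + 3*n + 10) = (n - 5)*(n + 3)*(n^2 - n - 2) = (n - 5)*(n + 1)*(n + 3)*(n - 2)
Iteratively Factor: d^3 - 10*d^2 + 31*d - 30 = (d - 2)*(d^2 - 8*d + 15) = (d - 5)*(d - 2)*(d - 3)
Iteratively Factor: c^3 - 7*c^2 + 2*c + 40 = (c + 2)*(c^2 - 9*c + 20) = (c - 5)*(c + 2)*(c - 4)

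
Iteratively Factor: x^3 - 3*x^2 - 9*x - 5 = (x + 1)*(x^2 - 4*x - 5) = (x - 5)*(x + 1)*(x + 1)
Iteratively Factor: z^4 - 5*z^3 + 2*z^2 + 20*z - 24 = (z - 2)*(z^3 - 3*z^2 - 4*z + 12) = (z - 2)*(z + 2)*(z^2 - 5*z + 6) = (z - 3)*(z - 2)*(z + 2)*(z - 2)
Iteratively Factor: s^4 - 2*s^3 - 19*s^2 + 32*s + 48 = (s + 1)*(s^3 - 3*s^2 - 16*s + 48) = (s - 4)*(s + 1)*(s^2 + s - 12) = (s - 4)*(s + 1)*(s + 4)*(s - 3)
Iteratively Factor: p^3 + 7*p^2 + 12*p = (p)*(p^2 + 7*p + 12) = p*(p + 3)*(p + 4)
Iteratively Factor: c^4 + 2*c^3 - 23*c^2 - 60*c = (c)*(c^3 + 2*c^2 - 23*c - 60) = c*(c - 5)*(c^2 + 7*c + 12) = c*(c - 5)*(c + 4)*(c + 3)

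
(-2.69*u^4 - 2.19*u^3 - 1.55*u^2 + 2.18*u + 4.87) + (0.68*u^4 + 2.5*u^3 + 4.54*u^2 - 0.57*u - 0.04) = -2.01*u^4 + 0.31*u^3 + 2.99*u^2 + 1.61*u + 4.83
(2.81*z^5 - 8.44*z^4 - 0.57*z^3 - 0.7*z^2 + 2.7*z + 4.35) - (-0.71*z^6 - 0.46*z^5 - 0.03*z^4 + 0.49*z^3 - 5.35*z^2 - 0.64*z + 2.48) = 0.71*z^6 + 3.27*z^5 - 8.41*z^4 - 1.06*z^3 + 4.65*z^2 + 3.34*z + 1.87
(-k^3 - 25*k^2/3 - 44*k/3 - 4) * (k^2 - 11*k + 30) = -k^5 + 8*k^4/3 + 47*k^3 - 278*k^2/3 - 396*k - 120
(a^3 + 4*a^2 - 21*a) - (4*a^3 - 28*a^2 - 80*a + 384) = -3*a^3 + 32*a^2 + 59*a - 384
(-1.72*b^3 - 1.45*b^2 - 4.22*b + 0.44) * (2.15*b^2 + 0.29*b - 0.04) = -3.698*b^5 - 3.6163*b^4 - 9.4247*b^3 - 0.2198*b^2 + 0.2964*b - 0.0176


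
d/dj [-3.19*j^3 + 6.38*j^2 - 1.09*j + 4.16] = -9.57*j^2 + 12.76*j - 1.09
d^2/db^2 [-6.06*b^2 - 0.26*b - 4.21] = -12.1200000000000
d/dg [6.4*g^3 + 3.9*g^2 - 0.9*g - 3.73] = 19.2*g^2 + 7.8*g - 0.9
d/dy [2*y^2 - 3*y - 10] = 4*y - 3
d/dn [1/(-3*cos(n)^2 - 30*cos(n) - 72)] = -2*(cos(n) + 5)*sin(n)/(3*(cos(n)^2 + 10*cos(n) + 24)^2)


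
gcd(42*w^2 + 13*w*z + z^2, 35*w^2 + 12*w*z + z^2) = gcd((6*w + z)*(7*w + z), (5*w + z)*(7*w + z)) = 7*w + z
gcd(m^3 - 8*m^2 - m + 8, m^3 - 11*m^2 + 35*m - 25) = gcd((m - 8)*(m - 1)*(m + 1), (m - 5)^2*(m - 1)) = m - 1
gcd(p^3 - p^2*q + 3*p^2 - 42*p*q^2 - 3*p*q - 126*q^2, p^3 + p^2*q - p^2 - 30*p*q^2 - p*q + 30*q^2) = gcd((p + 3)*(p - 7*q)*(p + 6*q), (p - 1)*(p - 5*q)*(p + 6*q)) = p + 6*q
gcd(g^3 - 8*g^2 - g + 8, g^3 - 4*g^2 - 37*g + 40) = g^2 - 9*g + 8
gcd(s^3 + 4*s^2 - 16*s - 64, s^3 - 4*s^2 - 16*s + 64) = s^2 - 16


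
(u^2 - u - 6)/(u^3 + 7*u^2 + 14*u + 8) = (u - 3)/(u^2 + 5*u + 4)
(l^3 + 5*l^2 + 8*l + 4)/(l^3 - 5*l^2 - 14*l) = (l^2 + 3*l + 2)/(l*(l - 7))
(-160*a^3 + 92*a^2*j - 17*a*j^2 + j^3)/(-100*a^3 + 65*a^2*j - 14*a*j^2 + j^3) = (8*a - j)/(5*a - j)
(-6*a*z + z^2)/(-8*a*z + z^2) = (6*a - z)/(8*a - z)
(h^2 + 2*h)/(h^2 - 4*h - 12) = h/(h - 6)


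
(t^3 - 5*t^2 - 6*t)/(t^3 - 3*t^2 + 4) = t*(t - 6)/(t^2 - 4*t + 4)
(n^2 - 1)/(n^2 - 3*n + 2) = (n + 1)/(n - 2)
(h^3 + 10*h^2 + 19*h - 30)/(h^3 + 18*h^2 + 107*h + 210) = (h - 1)/(h + 7)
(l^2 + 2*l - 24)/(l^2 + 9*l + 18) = (l - 4)/(l + 3)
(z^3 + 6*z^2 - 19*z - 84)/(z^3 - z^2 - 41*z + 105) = (z^2 - z - 12)/(z^2 - 8*z + 15)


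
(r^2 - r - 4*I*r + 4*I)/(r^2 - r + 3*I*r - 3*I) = (r - 4*I)/(r + 3*I)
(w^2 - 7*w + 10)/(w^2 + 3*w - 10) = (w - 5)/(w + 5)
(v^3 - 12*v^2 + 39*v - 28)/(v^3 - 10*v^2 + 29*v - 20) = (v - 7)/(v - 5)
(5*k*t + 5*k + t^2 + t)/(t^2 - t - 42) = (5*k*t + 5*k + t^2 + t)/(t^2 - t - 42)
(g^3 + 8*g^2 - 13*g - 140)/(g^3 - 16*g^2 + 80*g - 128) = (g^2 + 12*g + 35)/(g^2 - 12*g + 32)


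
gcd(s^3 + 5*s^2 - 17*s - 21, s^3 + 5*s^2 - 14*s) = s + 7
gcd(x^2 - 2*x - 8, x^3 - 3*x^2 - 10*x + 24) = x - 4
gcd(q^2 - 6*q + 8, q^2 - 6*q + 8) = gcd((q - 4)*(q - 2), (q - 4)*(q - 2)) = q^2 - 6*q + 8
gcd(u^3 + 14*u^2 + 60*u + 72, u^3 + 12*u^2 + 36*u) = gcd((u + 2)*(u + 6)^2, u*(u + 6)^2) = u^2 + 12*u + 36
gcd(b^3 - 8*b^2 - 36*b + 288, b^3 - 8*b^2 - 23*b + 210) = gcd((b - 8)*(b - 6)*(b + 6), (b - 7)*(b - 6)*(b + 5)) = b - 6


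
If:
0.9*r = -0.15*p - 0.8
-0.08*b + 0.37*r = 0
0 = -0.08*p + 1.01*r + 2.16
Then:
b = -8.03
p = 5.08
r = -1.74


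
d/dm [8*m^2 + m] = 16*m + 1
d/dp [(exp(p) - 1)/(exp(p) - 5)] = -4*exp(p)/(exp(p) - 5)^2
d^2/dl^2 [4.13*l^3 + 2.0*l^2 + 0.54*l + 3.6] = 24.78*l + 4.0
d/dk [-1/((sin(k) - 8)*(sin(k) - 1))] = (2*sin(k) - 9)*cos(k)/((sin(k) - 8)^2*(sin(k) - 1)^2)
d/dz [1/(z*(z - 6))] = 2*(3 - z)/(z^2*(z^2 - 12*z + 36))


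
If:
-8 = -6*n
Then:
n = 4/3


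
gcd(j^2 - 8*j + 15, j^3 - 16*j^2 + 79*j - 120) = j^2 - 8*j + 15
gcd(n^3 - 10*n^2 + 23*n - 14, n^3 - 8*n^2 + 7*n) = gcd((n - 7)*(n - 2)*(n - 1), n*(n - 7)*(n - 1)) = n^2 - 8*n + 7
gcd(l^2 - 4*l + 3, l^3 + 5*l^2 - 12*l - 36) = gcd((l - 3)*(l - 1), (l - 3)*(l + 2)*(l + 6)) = l - 3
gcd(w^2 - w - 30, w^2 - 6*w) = w - 6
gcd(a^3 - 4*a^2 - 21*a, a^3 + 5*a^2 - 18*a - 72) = a + 3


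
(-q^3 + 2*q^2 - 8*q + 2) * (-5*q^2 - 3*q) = 5*q^5 - 7*q^4 + 34*q^3 + 14*q^2 - 6*q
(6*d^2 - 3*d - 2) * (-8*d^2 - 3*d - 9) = -48*d^4 + 6*d^3 - 29*d^2 + 33*d + 18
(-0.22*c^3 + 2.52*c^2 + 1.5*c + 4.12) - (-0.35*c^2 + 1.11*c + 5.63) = -0.22*c^3 + 2.87*c^2 + 0.39*c - 1.51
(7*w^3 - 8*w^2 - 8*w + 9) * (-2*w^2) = -14*w^5 + 16*w^4 + 16*w^3 - 18*w^2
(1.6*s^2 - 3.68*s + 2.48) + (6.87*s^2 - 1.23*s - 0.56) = 8.47*s^2 - 4.91*s + 1.92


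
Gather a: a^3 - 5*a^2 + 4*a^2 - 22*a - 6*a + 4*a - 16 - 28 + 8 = a^3 - a^2 - 24*a - 36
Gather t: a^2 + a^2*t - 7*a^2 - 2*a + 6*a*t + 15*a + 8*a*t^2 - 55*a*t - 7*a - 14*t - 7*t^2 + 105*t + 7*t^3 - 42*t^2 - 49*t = -6*a^2 + 6*a + 7*t^3 + t^2*(8*a - 49) + t*(a^2 - 49*a + 42)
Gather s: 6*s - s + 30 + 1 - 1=5*s + 30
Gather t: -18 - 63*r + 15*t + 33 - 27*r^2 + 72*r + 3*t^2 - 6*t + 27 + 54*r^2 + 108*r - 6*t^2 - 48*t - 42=27*r^2 + 117*r - 3*t^2 - 39*t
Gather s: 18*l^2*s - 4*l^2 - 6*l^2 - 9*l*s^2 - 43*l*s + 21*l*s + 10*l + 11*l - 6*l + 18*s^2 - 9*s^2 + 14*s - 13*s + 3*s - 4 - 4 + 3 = -10*l^2 + 15*l + s^2*(9 - 9*l) + s*(18*l^2 - 22*l + 4) - 5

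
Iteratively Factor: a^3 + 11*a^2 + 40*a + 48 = (a + 4)*(a^2 + 7*a + 12) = (a + 4)^2*(a + 3)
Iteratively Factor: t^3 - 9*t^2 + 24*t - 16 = (t - 1)*(t^2 - 8*t + 16) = (t - 4)*(t - 1)*(t - 4)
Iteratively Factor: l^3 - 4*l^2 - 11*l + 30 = (l + 3)*(l^2 - 7*l + 10) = (l - 2)*(l + 3)*(l - 5)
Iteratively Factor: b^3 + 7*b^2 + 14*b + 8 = (b + 1)*(b^2 + 6*b + 8) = (b + 1)*(b + 4)*(b + 2)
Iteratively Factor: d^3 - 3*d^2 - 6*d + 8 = (d + 2)*(d^2 - 5*d + 4) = (d - 4)*(d + 2)*(d - 1)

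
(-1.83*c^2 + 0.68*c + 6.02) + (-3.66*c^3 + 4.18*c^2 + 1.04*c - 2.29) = -3.66*c^3 + 2.35*c^2 + 1.72*c + 3.73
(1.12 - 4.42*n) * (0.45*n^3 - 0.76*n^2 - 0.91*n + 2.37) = -1.989*n^4 + 3.8632*n^3 + 3.171*n^2 - 11.4946*n + 2.6544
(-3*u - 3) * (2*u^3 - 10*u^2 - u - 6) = -6*u^4 + 24*u^3 + 33*u^2 + 21*u + 18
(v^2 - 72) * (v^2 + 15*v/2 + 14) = v^4 + 15*v^3/2 - 58*v^2 - 540*v - 1008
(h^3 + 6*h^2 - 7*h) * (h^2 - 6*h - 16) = h^5 - 59*h^3 - 54*h^2 + 112*h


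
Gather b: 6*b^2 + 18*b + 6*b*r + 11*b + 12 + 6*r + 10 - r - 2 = 6*b^2 + b*(6*r + 29) + 5*r + 20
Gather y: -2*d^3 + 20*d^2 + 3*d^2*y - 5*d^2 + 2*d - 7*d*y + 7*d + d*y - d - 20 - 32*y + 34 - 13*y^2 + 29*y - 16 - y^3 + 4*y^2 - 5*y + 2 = -2*d^3 + 15*d^2 + 8*d - y^3 - 9*y^2 + y*(3*d^2 - 6*d - 8)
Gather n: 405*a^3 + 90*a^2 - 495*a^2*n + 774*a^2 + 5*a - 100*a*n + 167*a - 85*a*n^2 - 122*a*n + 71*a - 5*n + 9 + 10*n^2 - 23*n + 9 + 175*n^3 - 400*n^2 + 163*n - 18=405*a^3 + 864*a^2 + 243*a + 175*n^3 + n^2*(-85*a - 390) + n*(-495*a^2 - 222*a + 135)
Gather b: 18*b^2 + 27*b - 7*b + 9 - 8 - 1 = 18*b^2 + 20*b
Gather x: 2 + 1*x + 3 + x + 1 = 2*x + 6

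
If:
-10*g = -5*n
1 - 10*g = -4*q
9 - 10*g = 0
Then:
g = 9/10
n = 9/5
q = 2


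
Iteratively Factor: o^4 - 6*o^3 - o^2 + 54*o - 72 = (o - 4)*(o^3 - 2*o^2 - 9*o + 18) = (o - 4)*(o - 2)*(o^2 - 9) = (o - 4)*(o - 2)*(o + 3)*(o - 3)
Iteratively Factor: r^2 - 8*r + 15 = (r - 3)*(r - 5)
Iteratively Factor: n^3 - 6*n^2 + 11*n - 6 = (n - 1)*(n^2 - 5*n + 6) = (n - 3)*(n - 1)*(n - 2)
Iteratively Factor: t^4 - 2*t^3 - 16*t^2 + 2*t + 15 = (t + 3)*(t^3 - 5*t^2 - t + 5) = (t - 1)*(t + 3)*(t^2 - 4*t - 5) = (t - 1)*(t + 1)*(t + 3)*(t - 5)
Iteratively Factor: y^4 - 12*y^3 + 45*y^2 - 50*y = (y - 5)*(y^3 - 7*y^2 + 10*y) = (y - 5)^2*(y^2 - 2*y) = y*(y - 5)^2*(y - 2)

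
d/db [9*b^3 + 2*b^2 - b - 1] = 27*b^2 + 4*b - 1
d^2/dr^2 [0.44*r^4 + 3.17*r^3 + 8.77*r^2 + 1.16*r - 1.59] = 5.28*r^2 + 19.02*r + 17.54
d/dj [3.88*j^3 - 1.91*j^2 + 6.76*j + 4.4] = 11.64*j^2 - 3.82*j + 6.76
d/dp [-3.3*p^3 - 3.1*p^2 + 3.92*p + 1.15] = -9.9*p^2 - 6.2*p + 3.92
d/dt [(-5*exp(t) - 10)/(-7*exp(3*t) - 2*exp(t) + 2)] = 5*(-(exp(t) + 2)*(21*exp(2*t) + 2) + 7*exp(3*t) + 2*exp(t) - 2)*exp(t)/(7*exp(3*t) + 2*exp(t) - 2)^2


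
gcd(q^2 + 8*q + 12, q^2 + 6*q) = q + 6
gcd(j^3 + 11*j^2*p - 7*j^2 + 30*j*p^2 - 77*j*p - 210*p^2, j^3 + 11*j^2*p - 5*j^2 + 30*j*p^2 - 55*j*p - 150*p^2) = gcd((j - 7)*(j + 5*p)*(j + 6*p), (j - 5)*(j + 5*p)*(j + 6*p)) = j^2 + 11*j*p + 30*p^2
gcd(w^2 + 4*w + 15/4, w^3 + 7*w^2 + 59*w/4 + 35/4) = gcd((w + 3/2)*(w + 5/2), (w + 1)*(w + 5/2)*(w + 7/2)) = w + 5/2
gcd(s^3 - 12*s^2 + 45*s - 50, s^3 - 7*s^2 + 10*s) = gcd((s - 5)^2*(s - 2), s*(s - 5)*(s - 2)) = s^2 - 7*s + 10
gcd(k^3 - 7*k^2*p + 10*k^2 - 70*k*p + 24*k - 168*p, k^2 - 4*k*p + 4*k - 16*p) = k + 4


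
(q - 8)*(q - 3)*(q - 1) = q^3 - 12*q^2 + 35*q - 24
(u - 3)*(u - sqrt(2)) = u^2 - 3*u - sqrt(2)*u + 3*sqrt(2)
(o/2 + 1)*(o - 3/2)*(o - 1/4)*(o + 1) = o^4/2 + 5*o^3/8 - 23*o^2/16 - 19*o/16 + 3/8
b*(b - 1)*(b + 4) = b^3 + 3*b^2 - 4*b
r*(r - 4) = r^2 - 4*r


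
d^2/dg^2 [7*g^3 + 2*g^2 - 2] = 42*g + 4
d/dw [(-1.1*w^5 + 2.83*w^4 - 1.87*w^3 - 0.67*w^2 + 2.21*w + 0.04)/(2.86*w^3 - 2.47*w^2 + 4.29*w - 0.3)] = (-6.292*w^7 + 16.2448*w^6 - 32.8562*w^5 + 44.6072*w^4 - 32.0818*w^3 + 3.9242*w^2 + 0.599599999999999*w - 0.8346)/(8.1796*w^6 - 14.1284*w^5 + 30.6397*w^4 - 22.9086*w^3 + 19.8861*w^2 - 2.574*w + 0.09)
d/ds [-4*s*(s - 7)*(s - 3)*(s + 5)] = -16*s^3 + 60*s^2 + 232*s - 420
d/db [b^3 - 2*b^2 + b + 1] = 3*b^2 - 4*b + 1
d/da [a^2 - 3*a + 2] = 2*a - 3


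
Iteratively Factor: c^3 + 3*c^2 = (c)*(c^2 + 3*c) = c*(c + 3)*(c)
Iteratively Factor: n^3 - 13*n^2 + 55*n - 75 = (n - 5)*(n^2 - 8*n + 15) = (n - 5)*(n - 3)*(n - 5)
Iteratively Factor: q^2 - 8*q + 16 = (q - 4)*(q - 4)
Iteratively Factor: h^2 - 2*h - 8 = (h + 2)*(h - 4)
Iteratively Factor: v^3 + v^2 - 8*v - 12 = (v - 3)*(v^2 + 4*v + 4) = (v - 3)*(v + 2)*(v + 2)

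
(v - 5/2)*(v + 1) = v^2 - 3*v/2 - 5/2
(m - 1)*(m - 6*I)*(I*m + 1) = I*m^3 + 7*m^2 - I*m^2 - 7*m - 6*I*m + 6*I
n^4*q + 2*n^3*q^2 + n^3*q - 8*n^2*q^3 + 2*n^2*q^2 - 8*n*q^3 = n*(n - 2*q)*(n + 4*q)*(n*q + q)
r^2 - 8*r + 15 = (r - 5)*(r - 3)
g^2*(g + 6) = g^3 + 6*g^2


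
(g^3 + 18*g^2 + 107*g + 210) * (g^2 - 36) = g^5 + 18*g^4 + 71*g^3 - 438*g^2 - 3852*g - 7560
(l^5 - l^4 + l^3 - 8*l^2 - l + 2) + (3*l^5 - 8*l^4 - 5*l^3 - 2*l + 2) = 4*l^5 - 9*l^4 - 4*l^3 - 8*l^2 - 3*l + 4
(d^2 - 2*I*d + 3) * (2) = 2*d^2 - 4*I*d + 6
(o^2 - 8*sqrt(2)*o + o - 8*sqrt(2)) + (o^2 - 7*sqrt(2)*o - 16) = 2*o^2 - 15*sqrt(2)*o + o - 16 - 8*sqrt(2)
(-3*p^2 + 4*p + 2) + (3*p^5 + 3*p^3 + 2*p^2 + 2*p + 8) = 3*p^5 + 3*p^3 - p^2 + 6*p + 10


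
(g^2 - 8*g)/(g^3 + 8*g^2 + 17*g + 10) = g*(g - 8)/(g^3 + 8*g^2 + 17*g + 10)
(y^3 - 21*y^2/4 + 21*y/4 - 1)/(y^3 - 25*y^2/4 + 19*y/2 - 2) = (y - 1)/(y - 2)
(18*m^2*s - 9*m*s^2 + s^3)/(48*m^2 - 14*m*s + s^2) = s*(-3*m + s)/(-8*m + s)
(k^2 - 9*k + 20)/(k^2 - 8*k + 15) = (k - 4)/(k - 3)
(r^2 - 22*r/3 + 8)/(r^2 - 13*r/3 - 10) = (3*r - 4)/(3*r + 5)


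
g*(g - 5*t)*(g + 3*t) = g^3 - 2*g^2*t - 15*g*t^2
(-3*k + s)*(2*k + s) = -6*k^2 - k*s + s^2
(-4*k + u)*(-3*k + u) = 12*k^2 - 7*k*u + u^2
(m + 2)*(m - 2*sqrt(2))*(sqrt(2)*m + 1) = sqrt(2)*m^3 - 3*m^2 + 2*sqrt(2)*m^2 - 6*m - 2*sqrt(2)*m - 4*sqrt(2)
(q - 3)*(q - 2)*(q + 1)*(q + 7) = q^4 + 3*q^3 - 27*q^2 + 13*q + 42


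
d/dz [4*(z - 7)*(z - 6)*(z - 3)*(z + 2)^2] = 20*z^4 - 192*z^3 + 252*z^2 + 1072*z - 720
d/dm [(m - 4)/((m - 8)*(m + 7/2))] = 4*(-m^2 + 8*m - 46)/(4*m^4 - 36*m^3 - 143*m^2 + 1008*m + 3136)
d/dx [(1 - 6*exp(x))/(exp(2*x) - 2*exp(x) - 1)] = 2*(3*exp(2*x) - exp(x) + 4)*exp(x)/(exp(4*x) - 4*exp(3*x) + 2*exp(2*x) + 4*exp(x) + 1)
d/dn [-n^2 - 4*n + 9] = -2*n - 4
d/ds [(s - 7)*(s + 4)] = 2*s - 3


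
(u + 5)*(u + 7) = u^2 + 12*u + 35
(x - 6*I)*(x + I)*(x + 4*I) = x^3 - I*x^2 + 26*x + 24*I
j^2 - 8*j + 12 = (j - 6)*(j - 2)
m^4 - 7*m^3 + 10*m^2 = m^2*(m - 5)*(m - 2)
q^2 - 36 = (q - 6)*(q + 6)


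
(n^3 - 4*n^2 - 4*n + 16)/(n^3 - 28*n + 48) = (n + 2)/(n + 6)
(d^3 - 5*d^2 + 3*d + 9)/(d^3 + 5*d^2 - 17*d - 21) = (d - 3)/(d + 7)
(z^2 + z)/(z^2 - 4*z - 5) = z/(z - 5)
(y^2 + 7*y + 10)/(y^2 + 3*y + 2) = (y + 5)/(y + 1)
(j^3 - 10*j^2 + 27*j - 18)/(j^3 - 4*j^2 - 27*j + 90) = (j - 1)/(j + 5)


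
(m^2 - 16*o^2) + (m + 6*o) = m^2 + m - 16*o^2 + 6*o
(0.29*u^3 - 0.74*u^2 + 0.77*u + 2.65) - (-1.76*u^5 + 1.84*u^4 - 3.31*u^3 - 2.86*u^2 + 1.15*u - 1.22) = 1.76*u^5 - 1.84*u^4 + 3.6*u^3 + 2.12*u^2 - 0.38*u + 3.87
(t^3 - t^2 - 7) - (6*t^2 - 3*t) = t^3 - 7*t^2 + 3*t - 7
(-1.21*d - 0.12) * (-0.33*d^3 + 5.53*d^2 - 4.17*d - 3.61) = 0.3993*d^4 - 6.6517*d^3 + 4.3821*d^2 + 4.8685*d + 0.4332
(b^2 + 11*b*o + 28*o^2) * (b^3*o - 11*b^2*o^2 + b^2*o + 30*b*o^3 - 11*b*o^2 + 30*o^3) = b^5*o + b^4*o - 63*b^3*o^3 + 22*b^2*o^4 - 63*b^2*o^3 + 840*b*o^5 + 22*b*o^4 + 840*o^5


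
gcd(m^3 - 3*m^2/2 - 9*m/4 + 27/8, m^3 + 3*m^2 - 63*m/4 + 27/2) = m^2 - 3*m + 9/4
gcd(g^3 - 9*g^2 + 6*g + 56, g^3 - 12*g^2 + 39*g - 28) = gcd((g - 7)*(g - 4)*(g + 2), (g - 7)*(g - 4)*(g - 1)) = g^2 - 11*g + 28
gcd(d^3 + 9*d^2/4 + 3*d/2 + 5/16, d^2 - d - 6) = 1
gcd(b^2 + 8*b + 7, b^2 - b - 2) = b + 1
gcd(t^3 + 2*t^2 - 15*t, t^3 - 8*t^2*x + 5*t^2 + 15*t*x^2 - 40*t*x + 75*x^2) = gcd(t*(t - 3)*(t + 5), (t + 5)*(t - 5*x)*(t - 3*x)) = t + 5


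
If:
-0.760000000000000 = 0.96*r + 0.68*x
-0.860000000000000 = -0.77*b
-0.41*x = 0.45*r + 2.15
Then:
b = 1.12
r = 13.13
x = -19.66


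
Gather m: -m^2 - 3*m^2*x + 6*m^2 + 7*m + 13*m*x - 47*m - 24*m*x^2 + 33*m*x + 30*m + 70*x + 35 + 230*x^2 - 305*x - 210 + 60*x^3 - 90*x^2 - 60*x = m^2*(5 - 3*x) + m*(-24*x^2 + 46*x - 10) + 60*x^3 + 140*x^2 - 295*x - 175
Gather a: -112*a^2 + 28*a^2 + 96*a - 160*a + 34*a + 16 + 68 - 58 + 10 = -84*a^2 - 30*a + 36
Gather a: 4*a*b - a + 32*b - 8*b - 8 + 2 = a*(4*b - 1) + 24*b - 6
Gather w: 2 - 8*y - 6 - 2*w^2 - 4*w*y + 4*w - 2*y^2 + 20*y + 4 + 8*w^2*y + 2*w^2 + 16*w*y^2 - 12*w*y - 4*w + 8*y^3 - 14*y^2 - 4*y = 8*w^2*y + w*(16*y^2 - 16*y) + 8*y^3 - 16*y^2 + 8*y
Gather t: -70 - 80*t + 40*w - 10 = -80*t + 40*w - 80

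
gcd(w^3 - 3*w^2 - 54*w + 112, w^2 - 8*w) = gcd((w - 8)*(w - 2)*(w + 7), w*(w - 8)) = w - 8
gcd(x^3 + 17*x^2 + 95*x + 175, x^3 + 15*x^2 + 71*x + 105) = x^2 + 12*x + 35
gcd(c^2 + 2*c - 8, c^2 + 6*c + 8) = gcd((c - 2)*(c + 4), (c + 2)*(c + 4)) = c + 4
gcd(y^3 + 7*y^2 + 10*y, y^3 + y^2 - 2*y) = y^2 + 2*y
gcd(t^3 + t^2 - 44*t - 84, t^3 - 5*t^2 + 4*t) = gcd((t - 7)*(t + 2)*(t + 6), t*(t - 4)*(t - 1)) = 1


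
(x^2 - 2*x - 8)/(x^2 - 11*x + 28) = (x + 2)/(x - 7)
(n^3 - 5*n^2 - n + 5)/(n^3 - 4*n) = (n^3 - 5*n^2 - n + 5)/(n*(n^2 - 4))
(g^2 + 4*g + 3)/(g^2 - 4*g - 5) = (g + 3)/(g - 5)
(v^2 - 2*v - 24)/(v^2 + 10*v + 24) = (v - 6)/(v + 6)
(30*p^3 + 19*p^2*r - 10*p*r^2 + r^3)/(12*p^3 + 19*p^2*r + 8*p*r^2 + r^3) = (30*p^2 - 11*p*r + r^2)/(12*p^2 + 7*p*r + r^2)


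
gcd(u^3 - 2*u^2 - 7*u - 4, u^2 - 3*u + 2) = 1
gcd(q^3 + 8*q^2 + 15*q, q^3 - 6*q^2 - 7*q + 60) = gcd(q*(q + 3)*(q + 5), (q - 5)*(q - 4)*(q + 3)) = q + 3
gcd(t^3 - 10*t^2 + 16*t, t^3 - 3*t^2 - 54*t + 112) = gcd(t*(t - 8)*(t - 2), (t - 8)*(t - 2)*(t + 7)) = t^2 - 10*t + 16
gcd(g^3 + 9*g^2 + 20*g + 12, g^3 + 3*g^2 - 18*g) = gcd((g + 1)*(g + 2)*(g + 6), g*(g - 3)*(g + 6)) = g + 6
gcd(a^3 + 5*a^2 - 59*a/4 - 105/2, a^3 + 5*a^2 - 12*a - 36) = a + 6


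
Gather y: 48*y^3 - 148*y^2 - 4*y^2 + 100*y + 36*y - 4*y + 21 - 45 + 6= 48*y^3 - 152*y^2 + 132*y - 18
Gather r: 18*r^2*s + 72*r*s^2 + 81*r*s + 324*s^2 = 18*r^2*s + r*(72*s^2 + 81*s) + 324*s^2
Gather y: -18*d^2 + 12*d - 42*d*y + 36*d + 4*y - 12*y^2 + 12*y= -18*d^2 + 48*d - 12*y^2 + y*(16 - 42*d)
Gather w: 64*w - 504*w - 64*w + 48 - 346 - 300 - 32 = -504*w - 630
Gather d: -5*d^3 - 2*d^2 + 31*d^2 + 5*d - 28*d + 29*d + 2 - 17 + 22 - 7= -5*d^3 + 29*d^2 + 6*d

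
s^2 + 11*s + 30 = (s + 5)*(s + 6)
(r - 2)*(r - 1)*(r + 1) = r^3 - 2*r^2 - r + 2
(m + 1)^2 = m^2 + 2*m + 1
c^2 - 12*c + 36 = (c - 6)^2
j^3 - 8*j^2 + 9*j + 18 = (j - 6)*(j - 3)*(j + 1)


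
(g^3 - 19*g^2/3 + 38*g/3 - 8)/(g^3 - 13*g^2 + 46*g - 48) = (g - 4/3)/(g - 8)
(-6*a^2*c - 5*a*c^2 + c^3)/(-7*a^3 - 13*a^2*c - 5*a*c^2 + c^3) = c*(6*a - c)/(7*a^2 + 6*a*c - c^2)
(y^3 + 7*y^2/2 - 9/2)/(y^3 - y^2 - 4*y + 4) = (2*y^2 + 9*y + 9)/(2*(y^2 - 4))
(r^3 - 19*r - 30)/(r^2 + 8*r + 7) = (r^3 - 19*r - 30)/(r^2 + 8*r + 7)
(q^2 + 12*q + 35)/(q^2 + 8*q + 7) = (q + 5)/(q + 1)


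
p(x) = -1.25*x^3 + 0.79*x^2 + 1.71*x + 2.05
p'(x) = -3.75*x^2 + 1.58*x + 1.71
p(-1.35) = 4.26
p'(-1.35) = -7.26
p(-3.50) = 59.34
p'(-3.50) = -49.76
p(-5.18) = 188.13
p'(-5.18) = -107.10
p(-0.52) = 1.55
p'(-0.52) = -0.13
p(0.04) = 2.12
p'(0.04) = 1.77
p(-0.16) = 1.80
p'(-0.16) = 1.36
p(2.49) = -8.09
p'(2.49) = -17.61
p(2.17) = -3.29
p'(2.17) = -12.52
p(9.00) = -829.82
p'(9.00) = -287.82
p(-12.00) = 2255.29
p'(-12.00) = -557.25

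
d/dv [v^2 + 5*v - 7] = 2*v + 5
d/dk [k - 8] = 1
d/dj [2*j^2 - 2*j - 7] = 4*j - 2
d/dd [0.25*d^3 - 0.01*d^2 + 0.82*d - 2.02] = 0.75*d^2 - 0.02*d + 0.82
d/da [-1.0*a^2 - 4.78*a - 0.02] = -2.0*a - 4.78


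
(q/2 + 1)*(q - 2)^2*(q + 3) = q^4/2 + q^3/2 - 5*q^2 - 2*q + 12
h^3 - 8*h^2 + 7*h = h*(h - 7)*(h - 1)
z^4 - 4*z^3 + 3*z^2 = z^2*(z - 3)*(z - 1)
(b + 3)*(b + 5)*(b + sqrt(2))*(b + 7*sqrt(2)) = b^4 + 8*b^3 + 8*sqrt(2)*b^3 + 29*b^2 + 64*sqrt(2)*b^2 + 112*b + 120*sqrt(2)*b + 210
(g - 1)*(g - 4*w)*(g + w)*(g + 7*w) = g^4 + 4*g^3*w - g^3 - 25*g^2*w^2 - 4*g^2*w - 28*g*w^3 + 25*g*w^2 + 28*w^3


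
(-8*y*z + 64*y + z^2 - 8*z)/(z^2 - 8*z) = (-8*y + z)/z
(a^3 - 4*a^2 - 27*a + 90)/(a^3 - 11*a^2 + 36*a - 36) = (a + 5)/(a - 2)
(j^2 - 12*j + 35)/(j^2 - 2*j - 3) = (-j^2 + 12*j - 35)/(-j^2 + 2*j + 3)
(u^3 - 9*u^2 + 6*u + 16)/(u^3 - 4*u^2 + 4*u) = (u^2 - 7*u - 8)/(u*(u - 2))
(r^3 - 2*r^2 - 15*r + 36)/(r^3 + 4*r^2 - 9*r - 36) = (r - 3)/(r + 3)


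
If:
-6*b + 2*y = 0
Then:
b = y/3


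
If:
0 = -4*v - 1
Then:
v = -1/4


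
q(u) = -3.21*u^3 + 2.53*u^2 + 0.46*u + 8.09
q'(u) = -9.63*u^2 + 5.06*u + 0.46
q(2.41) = -21.04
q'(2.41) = -43.28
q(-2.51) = 73.64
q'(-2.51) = -72.91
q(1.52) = 3.36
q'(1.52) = -14.10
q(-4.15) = 279.18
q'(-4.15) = -186.39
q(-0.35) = 8.38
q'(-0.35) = -2.49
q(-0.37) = 8.43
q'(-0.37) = -2.73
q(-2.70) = 88.47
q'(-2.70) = -83.40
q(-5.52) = 622.55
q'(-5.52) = -320.90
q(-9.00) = 2548.97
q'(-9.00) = -825.11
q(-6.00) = 789.77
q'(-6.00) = -376.58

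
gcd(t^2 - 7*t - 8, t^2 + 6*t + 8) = 1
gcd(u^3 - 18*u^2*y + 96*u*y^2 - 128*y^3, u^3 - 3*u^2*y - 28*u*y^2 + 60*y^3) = -u + 2*y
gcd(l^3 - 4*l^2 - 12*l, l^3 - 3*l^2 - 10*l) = l^2 + 2*l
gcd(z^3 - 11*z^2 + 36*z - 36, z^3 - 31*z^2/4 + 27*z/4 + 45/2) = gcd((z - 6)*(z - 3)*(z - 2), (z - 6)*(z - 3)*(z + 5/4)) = z^2 - 9*z + 18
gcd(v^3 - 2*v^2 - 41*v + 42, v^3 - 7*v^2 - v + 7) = v^2 - 8*v + 7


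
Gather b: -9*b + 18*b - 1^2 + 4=9*b + 3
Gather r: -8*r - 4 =-8*r - 4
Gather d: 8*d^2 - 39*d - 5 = 8*d^2 - 39*d - 5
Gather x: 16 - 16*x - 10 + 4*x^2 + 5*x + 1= 4*x^2 - 11*x + 7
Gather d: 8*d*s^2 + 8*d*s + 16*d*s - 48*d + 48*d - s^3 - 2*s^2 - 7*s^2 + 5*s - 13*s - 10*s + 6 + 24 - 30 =d*(8*s^2 + 24*s) - s^3 - 9*s^2 - 18*s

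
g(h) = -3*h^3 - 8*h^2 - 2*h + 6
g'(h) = -9*h^2 - 16*h - 2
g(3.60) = -244.85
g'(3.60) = -176.24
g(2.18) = -67.46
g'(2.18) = -79.65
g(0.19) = 5.31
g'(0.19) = -5.36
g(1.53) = -26.53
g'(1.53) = -47.55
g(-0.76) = 4.22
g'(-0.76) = 4.96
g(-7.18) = 718.38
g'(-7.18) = -351.09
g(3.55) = -236.14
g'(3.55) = -172.22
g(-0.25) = 6.05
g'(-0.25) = 1.44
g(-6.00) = 378.00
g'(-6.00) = -230.00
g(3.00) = -153.00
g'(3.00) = -131.00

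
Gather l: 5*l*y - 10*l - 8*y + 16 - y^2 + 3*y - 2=l*(5*y - 10) - y^2 - 5*y + 14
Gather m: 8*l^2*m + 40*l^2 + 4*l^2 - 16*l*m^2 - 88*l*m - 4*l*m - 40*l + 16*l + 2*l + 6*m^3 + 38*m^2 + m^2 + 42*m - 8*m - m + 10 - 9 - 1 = 44*l^2 - 22*l + 6*m^3 + m^2*(39 - 16*l) + m*(8*l^2 - 92*l + 33)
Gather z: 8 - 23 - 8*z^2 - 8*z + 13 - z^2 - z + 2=-9*z^2 - 9*z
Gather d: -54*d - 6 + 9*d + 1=-45*d - 5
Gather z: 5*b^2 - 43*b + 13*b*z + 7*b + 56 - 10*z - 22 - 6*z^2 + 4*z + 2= 5*b^2 - 36*b - 6*z^2 + z*(13*b - 6) + 36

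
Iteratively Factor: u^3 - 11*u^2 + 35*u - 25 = (u - 5)*(u^2 - 6*u + 5) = (u - 5)^2*(u - 1)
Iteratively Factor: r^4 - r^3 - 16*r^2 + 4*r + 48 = (r - 2)*(r^3 + r^2 - 14*r - 24) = (r - 2)*(r + 3)*(r^2 - 2*r - 8) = (r - 2)*(r + 2)*(r + 3)*(r - 4)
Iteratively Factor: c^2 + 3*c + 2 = (c + 1)*(c + 2)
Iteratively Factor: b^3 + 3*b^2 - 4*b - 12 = (b + 3)*(b^2 - 4) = (b + 2)*(b + 3)*(b - 2)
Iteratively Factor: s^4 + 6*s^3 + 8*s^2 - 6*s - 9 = (s + 3)*(s^3 + 3*s^2 - s - 3) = (s + 3)^2*(s^2 - 1) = (s - 1)*(s + 3)^2*(s + 1)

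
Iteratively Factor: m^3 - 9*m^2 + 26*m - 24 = (m - 3)*(m^2 - 6*m + 8) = (m - 4)*(m - 3)*(m - 2)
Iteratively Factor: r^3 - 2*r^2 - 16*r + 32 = (r - 4)*(r^2 + 2*r - 8) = (r - 4)*(r + 4)*(r - 2)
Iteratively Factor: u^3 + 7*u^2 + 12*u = (u + 4)*(u^2 + 3*u) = u*(u + 4)*(u + 3)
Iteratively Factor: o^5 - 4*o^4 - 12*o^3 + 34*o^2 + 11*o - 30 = (o - 1)*(o^4 - 3*o^3 - 15*o^2 + 19*o + 30) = (o - 5)*(o - 1)*(o^3 + 2*o^2 - 5*o - 6) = (o - 5)*(o - 1)*(o + 1)*(o^2 + o - 6) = (o - 5)*(o - 2)*(o - 1)*(o + 1)*(o + 3)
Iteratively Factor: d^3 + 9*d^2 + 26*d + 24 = (d + 2)*(d^2 + 7*d + 12) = (d + 2)*(d + 3)*(d + 4)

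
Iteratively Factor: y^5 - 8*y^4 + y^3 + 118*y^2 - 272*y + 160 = (y - 1)*(y^4 - 7*y^3 - 6*y^2 + 112*y - 160) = (y - 1)*(y + 4)*(y^3 - 11*y^2 + 38*y - 40) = (y - 2)*(y - 1)*(y + 4)*(y^2 - 9*y + 20) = (y - 5)*(y - 2)*(y - 1)*(y + 4)*(y - 4)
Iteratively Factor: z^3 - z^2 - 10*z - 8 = (z + 2)*(z^2 - 3*z - 4) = (z - 4)*(z + 2)*(z + 1)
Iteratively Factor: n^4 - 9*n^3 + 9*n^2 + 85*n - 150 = (n + 3)*(n^3 - 12*n^2 + 45*n - 50) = (n - 5)*(n + 3)*(n^2 - 7*n + 10) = (n - 5)*(n - 2)*(n + 3)*(n - 5)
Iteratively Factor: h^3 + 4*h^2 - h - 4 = (h - 1)*(h^2 + 5*h + 4) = (h - 1)*(h + 4)*(h + 1)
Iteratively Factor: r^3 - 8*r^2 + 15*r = (r - 3)*(r^2 - 5*r) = (r - 5)*(r - 3)*(r)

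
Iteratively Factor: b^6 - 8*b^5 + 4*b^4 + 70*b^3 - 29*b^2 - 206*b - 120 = (b + 1)*(b^5 - 9*b^4 + 13*b^3 + 57*b^2 - 86*b - 120) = (b + 1)*(b + 2)*(b^4 - 11*b^3 + 35*b^2 - 13*b - 60) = (b - 4)*(b + 1)*(b + 2)*(b^3 - 7*b^2 + 7*b + 15) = (b - 5)*(b - 4)*(b + 1)*(b + 2)*(b^2 - 2*b - 3) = (b - 5)*(b - 4)*(b + 1)^2*(b + 2)*(b - 3)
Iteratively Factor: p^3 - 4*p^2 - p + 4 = (p - 4)*(p^2 - 1) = (p - 4)*(p + 1)*(p - 1)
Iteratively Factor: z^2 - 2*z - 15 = (z - 5)*(z + 3)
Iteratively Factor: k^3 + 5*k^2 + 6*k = (k + 2)*(k^2 + 3*k) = k*(k + 2)*(k + 3)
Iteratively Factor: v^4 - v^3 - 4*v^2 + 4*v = (v - 1)*(v^3 - 4*v) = (v - 2)*(v - 1)*(v^2 + 2*v) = (v - 2)*(v - 1)*(v + 2)*(v)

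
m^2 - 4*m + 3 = (m - 3)*(m - 1)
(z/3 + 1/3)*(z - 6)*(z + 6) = z^3/3 + z^2/3 - 12*z - 12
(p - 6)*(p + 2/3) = p^2 - 16*p/3 - 4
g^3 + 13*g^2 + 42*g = g*(g + 6)*(g + 7)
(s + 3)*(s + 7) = s^2 + 10*s + 21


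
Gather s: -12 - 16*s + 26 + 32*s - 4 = 16*s + 10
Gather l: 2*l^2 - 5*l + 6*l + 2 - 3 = 2*l^2 + l - 1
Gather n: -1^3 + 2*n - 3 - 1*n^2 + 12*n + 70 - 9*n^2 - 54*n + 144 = -10*n^2 - 40*n + 210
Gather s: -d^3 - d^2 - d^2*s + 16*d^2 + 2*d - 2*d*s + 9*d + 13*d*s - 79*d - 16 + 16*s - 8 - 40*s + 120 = -d^3 + 15*d^2 - 68*d + s*(-d^2 + 11*d - 24) + 96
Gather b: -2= -2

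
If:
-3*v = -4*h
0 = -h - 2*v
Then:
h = 0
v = 0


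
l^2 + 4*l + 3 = (l + 1)*(l + 3)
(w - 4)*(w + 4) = w^2 - 16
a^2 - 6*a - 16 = (a - 8)*(a + 2)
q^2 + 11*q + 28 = (q + 4)*(q + 7)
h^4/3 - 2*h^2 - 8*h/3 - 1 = (h/3 + 1/3)*(h - 3)*(h + 1)^2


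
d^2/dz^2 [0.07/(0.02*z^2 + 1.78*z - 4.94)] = (-5.6e-5*z^2 - 0.004984*z + 0.07*(0.04*z + 1.78)*(0.08*z + 3.56) + 0.013832)/(0.02*z^2 + 1.78*z - 4.94)^3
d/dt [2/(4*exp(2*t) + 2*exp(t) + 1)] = (-16*exp(t) - 4)*exp(t)/(4*exp(2*t) + 2*exp(t) + 1)^2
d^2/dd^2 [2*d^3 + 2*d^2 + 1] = 12*d + 4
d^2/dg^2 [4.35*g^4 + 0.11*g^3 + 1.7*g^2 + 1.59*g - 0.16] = 52.2*g^2 + 0.66*g + 3.4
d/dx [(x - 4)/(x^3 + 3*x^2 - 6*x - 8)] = (x^3 + 3*x^2 - 6*x - 3*(x - 4)*(x^2 + 2*x - 2) - 8)/(x^3 + 3*x^2 - 6*x - 8)^2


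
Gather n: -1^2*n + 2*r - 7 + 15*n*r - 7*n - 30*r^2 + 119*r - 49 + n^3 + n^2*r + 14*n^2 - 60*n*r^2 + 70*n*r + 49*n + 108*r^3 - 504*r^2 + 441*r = n^3 + n^2*(r + 14) + n*(-60*r^2 + 85*r + 41) + 108*r^3 - 534*r^2 + 562*r - 56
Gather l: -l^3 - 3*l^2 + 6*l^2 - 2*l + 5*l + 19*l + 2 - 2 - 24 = -l^3 + 3*l^2 + 22*l - 24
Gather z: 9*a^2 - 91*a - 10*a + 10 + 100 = 9*a^2 - 101*a + 110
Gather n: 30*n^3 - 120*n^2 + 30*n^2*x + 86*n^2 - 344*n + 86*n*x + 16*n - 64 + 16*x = 30*n^3 + n^2*(30*x - 34) + n*(86*x - 328) + 16*x - 64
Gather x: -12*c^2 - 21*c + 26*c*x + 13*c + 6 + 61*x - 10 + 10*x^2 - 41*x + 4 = -12*c^2 - 8*c + 10*x^2 + x*(26*c + 20)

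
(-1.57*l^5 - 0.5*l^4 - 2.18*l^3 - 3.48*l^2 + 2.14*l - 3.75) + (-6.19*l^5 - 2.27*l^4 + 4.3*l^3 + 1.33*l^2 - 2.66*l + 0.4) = -7.76*l^5 - 2.77*l^4 + 2.12*l^3 - 2.15*l^2 - 0.52*l - 3.35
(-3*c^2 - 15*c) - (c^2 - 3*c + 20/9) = -4*c^2 - 12*c - 20/9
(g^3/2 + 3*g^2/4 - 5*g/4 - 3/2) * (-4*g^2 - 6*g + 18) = -2*g^5 - 6*g^4 + 19*g^3/2 + 27*g^2 - 27*g/2 - 27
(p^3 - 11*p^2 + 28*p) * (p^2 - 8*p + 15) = p^5 - 19*p^4 + 131*p^3 - 389*p^2 + 420*p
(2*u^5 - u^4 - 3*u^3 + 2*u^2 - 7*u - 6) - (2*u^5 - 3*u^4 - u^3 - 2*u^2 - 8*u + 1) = 2*u^4 - 2*u^3 + 4*u^2 + u - 7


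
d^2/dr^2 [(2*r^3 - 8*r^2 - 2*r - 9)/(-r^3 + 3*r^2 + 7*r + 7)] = 4*(r^6 - 18*r^5 + 60*r^4 - 8*r^3 - 330*r^2 + 168*r + 273)/(r^9 - 9*r^8 + 6*r^7 + 78*r^6 + 84*r^5 - 336*r^4 - 1078*r^3 - 1470*r^2 - 1029*r - 343)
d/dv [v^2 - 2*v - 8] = 2*v - 2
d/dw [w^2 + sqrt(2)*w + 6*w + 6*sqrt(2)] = 2*w + sqrt(2) + 6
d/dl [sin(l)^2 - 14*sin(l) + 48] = 2*(sin(l) - 7)*cos(l)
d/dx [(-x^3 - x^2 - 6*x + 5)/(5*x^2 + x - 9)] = (-5*x^4 - 2*x^3 + 56*x^2 - 32*x + 49)/(25*x^4 + 10*x^3 - 89*x^2 - 18*x + 81)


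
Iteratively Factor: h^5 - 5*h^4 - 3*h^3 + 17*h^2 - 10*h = (h + 2)*(h^4 - 7*h^3 + 11*h^2 - 5*h) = (h - 5)*(h + 2)*(h^3 - 2*h^2 + h) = h*(h - 5)*(h + 2)*(h^2 - 2*h + 1) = h*(h - 5)*(h - 1)*(h + 2)*(h - 1)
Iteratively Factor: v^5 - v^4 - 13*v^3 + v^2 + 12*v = (v - 1)*(v^4 - 13*v^2 - 12*v) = (v - 4)*(v - 1)*(v^3 + 4*v^2 + 3*v) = v*(v - 4)*(v - 1)*(v^2 + 4*v + 3) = v*(v - 4)*(v - 1)*(v + 3)*(v + 1)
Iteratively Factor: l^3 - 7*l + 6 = (l - 2)*(l^2 + 2*l - 3) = (l - 2)*(l - 1)*(l + 3)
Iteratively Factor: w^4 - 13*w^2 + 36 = (w + 2)*(w^3 - 2*w^2 - 9*w + 18) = (w - 3)*(w + 2)*(w^2 + w - 6) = (w - 3)*(w - 2)*(w + 2)*(w + 3)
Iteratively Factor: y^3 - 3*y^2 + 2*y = (y - 1)*(y^2 - 2*y) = (y - 2)*(y - 1)*(y)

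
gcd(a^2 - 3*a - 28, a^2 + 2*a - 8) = a + 4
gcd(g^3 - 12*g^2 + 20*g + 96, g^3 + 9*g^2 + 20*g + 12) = g + 2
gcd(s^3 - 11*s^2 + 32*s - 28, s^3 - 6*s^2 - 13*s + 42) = s^2 - 9*s + 14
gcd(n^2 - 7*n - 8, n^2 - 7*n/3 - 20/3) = 1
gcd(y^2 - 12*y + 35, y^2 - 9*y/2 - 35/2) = y - 7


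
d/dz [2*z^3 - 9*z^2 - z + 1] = 6*z^2 - 18*z - 1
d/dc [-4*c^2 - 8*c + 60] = -8*c - 8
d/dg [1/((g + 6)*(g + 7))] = (-2*g - 13)/(g^4 + 26*g^3 + 253*g^2 + 1092*g + 1764)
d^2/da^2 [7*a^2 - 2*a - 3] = 14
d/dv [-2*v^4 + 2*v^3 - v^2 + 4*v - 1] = -8*v^3 + 6*v^2 - 2*v + 4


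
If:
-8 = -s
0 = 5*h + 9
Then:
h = -9/5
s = 8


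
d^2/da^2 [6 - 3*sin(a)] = 3*sin(a)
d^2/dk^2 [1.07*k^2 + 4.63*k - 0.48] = 2.14000000000000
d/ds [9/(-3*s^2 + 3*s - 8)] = 27*(2*s - 1)/(3*s^2 - 3*s + 8)^2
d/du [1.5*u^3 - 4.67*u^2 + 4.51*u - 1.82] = 4.5*u^2 - 9.34*u + 4.51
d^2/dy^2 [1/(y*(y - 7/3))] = 6*(27*y^2 - 63*y + 49)/(y^3*(27*y^3 - 189*y^2 + 441*y - 343))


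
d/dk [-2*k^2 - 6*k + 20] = -4*k - 6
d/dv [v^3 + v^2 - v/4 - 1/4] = 3*v^2 + 2*v - 1/4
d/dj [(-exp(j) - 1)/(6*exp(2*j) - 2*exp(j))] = (3*exp(2*j) + 6*exp(j) - 1)*exp(-j)/(2*(9*exp(2*j) - 6*exp(j) + 1))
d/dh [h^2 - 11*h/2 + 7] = 2*h - 11/2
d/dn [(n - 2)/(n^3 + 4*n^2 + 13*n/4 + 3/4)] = 4*(-4*n^2 + 6*n + 29)/(8*n^5 + 60*n^4 + 150*n^3 + 145*n^2 + 60*n + 9)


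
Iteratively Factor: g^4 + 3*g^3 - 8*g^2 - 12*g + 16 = (g + 4)*(g^3 - g^2 - 4*g + 4) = (g - 2)*(g + 4)*(g^2 + g - 2) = (g - 2)*(g - 1)*(g + 4)*(g + 2)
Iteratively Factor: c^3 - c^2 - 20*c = (c - 5)*(c^2 + 4*c) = (c - 5)*(c + 4)*(c)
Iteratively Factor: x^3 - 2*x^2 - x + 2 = (x - 2)*(x^2 - 1) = (x - 2)*(x + 1)*(x - 1)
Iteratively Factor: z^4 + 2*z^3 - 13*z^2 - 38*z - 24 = (z + 1)*(z^3 + z^2 - 14*z - 24) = (z + 1)*(z + 2)*(z^2 - z - 12) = (z - 4)*(z + 1)*(z + 2)*(z + 3)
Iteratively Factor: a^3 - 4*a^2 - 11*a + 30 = (a - 5)*(a^2 + a - 6) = (a - 5)*(a + 3)*(a - 2)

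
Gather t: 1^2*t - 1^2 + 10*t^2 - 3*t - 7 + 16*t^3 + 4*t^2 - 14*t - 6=16*t^3 + 14*t^2 - 16*t - 14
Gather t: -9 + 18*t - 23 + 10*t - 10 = 28*t - 42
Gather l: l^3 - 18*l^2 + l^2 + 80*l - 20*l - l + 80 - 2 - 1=l^3 - 17*l^2 + 59*l + 77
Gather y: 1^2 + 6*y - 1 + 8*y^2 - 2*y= 8*y^2 + 4*y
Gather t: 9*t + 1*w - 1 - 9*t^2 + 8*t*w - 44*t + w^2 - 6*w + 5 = -9*t^2 + t*(8*w - 35) + w^2 - 5*w + 4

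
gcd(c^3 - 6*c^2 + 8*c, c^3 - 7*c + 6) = c - 2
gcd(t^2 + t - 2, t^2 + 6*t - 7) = t - 1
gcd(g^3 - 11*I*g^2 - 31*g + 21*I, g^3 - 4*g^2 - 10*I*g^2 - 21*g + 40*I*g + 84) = g^2 - 10*I*g - 21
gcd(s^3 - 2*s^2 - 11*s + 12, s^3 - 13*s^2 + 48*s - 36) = s - 1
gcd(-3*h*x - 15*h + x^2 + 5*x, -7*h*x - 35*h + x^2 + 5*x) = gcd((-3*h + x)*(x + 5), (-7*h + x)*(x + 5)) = x + 5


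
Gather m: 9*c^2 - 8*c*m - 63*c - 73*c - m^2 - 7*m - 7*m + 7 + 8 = 9*c^2 - 136*c - m^2 + m*(-8*c - 14) + 15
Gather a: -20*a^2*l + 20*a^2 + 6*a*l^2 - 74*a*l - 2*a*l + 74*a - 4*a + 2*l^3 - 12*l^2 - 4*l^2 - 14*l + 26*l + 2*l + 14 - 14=a^2*(20 - 20*l) + a*(6*l^2 - 76*l + 70) + 2*l^3 - 16*l^2 + 14*l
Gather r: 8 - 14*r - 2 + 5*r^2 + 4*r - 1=5*r^2 - 10*r + 5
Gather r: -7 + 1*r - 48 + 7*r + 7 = 8*r - 48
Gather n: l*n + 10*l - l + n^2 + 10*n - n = 9*l + n^2 + n*(l + 9)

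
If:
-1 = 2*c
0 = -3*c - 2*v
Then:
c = -1/2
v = 3/4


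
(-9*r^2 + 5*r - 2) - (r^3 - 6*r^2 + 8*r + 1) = -r^3 - 3*r^2 - 3*r - 3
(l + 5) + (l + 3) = 2*l + 8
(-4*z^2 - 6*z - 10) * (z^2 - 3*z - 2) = -4*z^4 + 6*z^3 + 16*z^2 + 42*z + 20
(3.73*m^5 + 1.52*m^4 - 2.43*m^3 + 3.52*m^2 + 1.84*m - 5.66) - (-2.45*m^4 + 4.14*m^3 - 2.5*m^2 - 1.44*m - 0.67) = 3.73*m^5 + 3.97*m^4 - 6.57*m^3 + 6.02*m^2 + 3.28*m - 4.99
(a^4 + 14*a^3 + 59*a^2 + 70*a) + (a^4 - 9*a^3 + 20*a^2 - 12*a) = 2*a^4 + 5*a^3 + 79*a^2 + 58*a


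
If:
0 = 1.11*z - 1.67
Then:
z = 1.50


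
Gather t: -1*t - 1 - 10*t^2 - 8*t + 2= -10*t^2 - 9*t + 1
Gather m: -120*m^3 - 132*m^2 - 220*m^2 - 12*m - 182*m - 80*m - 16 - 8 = -120*m^3 - 352*m^2 - 274*m - 24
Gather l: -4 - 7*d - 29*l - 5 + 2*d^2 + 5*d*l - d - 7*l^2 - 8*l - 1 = 2*d^2 - 8*d - 7*l^2 + l*(5*d - 37) - 10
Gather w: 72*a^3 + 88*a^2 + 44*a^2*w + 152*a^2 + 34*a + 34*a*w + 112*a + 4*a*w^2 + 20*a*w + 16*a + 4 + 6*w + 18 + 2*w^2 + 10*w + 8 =72*a^3 + 240*a^2 + 162*a + w^2*(4*a + 2) + w*(44*a^2 + 54*a + 16) + 30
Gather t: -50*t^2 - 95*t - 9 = -50*t^2 - 95*t - 9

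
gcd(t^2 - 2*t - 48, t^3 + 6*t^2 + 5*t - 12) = 1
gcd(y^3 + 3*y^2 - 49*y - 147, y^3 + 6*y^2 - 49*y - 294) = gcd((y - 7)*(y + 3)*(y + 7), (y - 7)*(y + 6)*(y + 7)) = y^2 - 49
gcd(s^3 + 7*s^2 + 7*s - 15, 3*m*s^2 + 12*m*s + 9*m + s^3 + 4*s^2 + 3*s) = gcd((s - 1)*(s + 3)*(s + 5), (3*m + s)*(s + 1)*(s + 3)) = s + 3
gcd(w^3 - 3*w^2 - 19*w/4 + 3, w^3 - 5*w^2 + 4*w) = w - 4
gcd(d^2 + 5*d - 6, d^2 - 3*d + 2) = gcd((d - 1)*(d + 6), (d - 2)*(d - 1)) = d - 1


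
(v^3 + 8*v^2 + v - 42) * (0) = 0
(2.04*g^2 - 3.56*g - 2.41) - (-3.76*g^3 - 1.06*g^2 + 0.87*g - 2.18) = 3.76*g^3 + 3.1*g^2 - 4.43*g - 0.23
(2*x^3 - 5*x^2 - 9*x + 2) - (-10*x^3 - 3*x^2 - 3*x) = 12*x^3 - 2*x^2 - 6*x + 2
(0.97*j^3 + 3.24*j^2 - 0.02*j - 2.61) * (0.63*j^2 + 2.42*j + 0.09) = 0.6111*j^5 + 4.3886*j^4 + 7.9155*j^3 - 1.4011*j^2 - 6.318*j - 0.2349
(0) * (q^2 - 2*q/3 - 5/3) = 0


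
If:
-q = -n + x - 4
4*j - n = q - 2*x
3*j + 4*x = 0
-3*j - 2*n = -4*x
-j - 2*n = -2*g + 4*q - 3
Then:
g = 179/62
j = 16/31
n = -48/31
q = 88/31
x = -12/31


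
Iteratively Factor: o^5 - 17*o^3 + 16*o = (o + 1)*(o^4 - o^3 - 16*o^2 + 16*o) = (o + 1)*(o + 4)*(o^3 - 5*o^2 + 4*o) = (o - 4)*(o + 1)*(o + 4)*(o^2 - o) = (o - 4)*(o - 1)*(o + 1)*(o + 4)*(o)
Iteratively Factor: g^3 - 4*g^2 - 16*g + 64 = (g + 4)*(g^2 - 8*g + 16) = (g - 4)*(g + 4)*(g - 4)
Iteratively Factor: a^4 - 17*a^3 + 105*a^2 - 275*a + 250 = (a - 5)*(a^3 - 12*a^2 + 45*a - 50) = (a - 5)^2*(a^2 - 7*a + 10) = (a - 5)^2*(a - 2)*(a - 5)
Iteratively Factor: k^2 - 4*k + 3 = (k - 3)*(k - 1)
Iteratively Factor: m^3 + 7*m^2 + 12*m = (m + 4)*(m^2 + 3*m) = m*(m + 4)*(m + 3)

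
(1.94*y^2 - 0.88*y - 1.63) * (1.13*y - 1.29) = 2.1922*y^3 - 3.497*y^2 - 0.7067*y + 2.1027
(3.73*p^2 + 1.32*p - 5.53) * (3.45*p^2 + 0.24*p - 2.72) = 12.8685*p^4 + 5.4492*p^3 - 28.9073*p^2 - 4.9176*p + 15.0416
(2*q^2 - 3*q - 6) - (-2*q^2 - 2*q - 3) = 4*q^2 - q - 3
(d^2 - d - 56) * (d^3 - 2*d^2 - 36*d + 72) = d^5 - 3*d^4 - 90*d^3 + 220*d^2 + 1944*d - 4032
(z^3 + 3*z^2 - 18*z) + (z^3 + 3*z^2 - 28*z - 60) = 2*z^3 + 6*z^2 - 46*z - 60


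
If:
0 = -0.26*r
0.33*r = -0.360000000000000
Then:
No Solution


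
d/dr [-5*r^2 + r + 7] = 1 - 10*r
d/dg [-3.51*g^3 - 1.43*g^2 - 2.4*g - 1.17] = -10.53*g^2 - 2.86*g - 2.4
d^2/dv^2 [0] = 0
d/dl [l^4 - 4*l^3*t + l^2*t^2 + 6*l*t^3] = 4*l^3 - 12*l^2*t + 2*l*t^2 + 6*t^3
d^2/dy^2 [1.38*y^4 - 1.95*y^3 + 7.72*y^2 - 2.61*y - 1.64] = 16.56*y^2 - 11.7*y + 15.44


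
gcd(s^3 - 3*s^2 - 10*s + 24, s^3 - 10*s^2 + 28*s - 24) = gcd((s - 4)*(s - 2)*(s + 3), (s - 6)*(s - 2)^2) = s - 2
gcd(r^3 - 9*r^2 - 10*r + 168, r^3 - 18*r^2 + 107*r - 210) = r^2 - 13*r + 42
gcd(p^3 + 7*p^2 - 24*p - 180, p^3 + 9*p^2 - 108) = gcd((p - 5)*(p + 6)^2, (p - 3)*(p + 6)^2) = p^2 + 12*p + 36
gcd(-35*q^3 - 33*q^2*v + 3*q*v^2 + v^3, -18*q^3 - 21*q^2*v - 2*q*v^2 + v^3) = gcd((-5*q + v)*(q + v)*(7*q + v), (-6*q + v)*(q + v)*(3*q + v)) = q + v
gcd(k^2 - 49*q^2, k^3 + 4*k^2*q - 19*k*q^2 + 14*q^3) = k + 7*q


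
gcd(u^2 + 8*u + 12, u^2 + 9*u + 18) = u + 6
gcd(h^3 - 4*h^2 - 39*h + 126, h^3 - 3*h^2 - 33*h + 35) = h - 7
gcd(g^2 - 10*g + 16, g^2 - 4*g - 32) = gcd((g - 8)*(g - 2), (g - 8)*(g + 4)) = g - 8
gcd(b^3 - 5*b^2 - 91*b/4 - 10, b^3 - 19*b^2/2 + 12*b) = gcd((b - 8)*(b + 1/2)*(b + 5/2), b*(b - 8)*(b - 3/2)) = b - 8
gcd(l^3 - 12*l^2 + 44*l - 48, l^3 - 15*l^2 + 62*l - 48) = l - 6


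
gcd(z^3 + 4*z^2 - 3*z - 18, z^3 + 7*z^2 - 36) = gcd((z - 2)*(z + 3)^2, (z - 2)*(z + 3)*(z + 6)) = z^2 + z - 6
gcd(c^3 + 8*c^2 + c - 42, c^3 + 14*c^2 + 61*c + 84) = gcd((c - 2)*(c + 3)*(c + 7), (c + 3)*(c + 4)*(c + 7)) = c^2 + 10*c + 21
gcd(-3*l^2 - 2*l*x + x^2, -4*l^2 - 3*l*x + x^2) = l + x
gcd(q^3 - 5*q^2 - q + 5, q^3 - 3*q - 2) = q + 1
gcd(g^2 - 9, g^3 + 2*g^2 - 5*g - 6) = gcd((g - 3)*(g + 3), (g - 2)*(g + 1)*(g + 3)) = g + 3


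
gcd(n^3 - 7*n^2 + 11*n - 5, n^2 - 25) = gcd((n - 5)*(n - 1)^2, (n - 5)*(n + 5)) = n - 5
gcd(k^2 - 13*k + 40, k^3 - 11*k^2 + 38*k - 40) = k - 5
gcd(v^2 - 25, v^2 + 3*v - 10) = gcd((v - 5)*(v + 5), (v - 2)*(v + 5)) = v + 5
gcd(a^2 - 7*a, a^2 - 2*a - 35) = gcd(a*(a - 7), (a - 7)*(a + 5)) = a - 7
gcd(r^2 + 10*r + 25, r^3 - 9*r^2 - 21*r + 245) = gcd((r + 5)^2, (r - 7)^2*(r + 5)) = r + 5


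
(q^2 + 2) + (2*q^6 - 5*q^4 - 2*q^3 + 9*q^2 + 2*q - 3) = 2*q^6 - 5*q^4 - 2*q^3 + 10*q^2 + 2*q - 1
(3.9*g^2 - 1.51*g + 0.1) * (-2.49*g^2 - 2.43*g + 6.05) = -9.711*g^4 - 5.7171*g^3 + 27.0153*g^2 - 9.3785*g + 0.605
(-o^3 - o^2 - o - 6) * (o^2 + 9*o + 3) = -o^5 - 10*o^4 - 13*o^3 - 18*o^2 - 57*o - 18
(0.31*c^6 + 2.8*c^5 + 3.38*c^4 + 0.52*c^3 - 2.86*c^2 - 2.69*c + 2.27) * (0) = 0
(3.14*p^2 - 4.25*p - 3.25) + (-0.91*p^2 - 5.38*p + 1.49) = 2.23*p^2 - 9.63*p - 1.76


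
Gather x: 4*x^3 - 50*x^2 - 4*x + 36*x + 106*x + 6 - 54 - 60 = 4*x^3 - 50*x^2 + 138*x - 108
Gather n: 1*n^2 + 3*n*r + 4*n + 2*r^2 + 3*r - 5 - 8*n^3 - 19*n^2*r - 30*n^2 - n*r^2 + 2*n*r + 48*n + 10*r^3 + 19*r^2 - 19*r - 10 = -8*n^3 + n^2*(-19*r - 29) + n*(-r^2 + 5*r + 52) + 10*r^3 + 21*r^2 - 16*r - 15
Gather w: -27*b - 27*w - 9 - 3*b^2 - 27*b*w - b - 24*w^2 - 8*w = -3*b^2 - 28*b - 24*w^2 + w*(-27*b - 35) - 9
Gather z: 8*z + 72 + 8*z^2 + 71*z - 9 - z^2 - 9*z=7*z^2 + 70*z + 63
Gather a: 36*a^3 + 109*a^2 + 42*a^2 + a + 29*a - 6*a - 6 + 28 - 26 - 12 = 36*a^3 + 151*a^2 + 24*a - 16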